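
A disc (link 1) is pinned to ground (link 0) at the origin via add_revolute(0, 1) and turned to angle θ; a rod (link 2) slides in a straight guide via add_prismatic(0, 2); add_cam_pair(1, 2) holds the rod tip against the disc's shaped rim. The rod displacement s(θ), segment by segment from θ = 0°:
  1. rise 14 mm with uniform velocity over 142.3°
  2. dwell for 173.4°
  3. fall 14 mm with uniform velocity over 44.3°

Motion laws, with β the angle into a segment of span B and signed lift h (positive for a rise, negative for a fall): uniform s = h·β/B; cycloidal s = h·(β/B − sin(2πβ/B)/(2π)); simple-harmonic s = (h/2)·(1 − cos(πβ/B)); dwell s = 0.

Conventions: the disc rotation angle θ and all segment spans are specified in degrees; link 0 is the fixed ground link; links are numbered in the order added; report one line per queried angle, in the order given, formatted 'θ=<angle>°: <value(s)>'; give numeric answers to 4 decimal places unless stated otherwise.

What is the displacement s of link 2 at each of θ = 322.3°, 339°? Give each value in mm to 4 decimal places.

segment 1 (0° to 142.3°, uniform, h = 14) is passed completely: s = 0.0000 + (14) = 14.0000
segment 2 (142.3° to 315.7°, dwell): s unchanged at 14.0000
θ = 322.3° falls in segment 3 (315.7° to 360°, uniform, h = -14): β = 322.3 − 315.7 = 6.6°, B = 44.3°; Δs = -14·6.6/44.3 = -2.0858; s = 14.0000 − 2.0858 = 11.9142
θ = 339° falls in segment 3 (315.7° to 360°, uniform, h = -14): β = 339 − 315.7 = 23.3°, B = 44.3°; Δs = -14·23.3/44.3 = -7.3634; s = 14.0000 − 7.3634 = 6.6366

θ=322.3°: 11.9142
θ=339°: 6.6366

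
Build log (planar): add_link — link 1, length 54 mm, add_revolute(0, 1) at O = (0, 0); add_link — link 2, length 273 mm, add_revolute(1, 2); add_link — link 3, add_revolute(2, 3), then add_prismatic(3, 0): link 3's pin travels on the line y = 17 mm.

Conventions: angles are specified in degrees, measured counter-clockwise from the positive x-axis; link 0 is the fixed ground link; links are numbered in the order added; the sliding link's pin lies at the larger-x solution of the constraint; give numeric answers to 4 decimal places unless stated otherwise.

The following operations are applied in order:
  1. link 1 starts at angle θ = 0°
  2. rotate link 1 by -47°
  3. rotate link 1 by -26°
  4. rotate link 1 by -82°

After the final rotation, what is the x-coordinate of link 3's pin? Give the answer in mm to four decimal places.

geometry: r = 54 mm, L = 273 mm, e = 17 mm; θ starts at 0°
rotate link 1 by -47°: θ ← 0° -47° = -47°
rotate link 1 by -26°: θ ← -47° -26° = -73°
rotate link 1 by -82°: θ ← -73° -82° = -155°
crank pin P = (r cos θ, r sin θ) = (-48.940620, -22.821386)
h = r sin θ − e = -22.821386 − 17 = -39.821386
x = r cos θ + √(L² − h²) = -48.940620 + 270.080094 = 221.139474

221.1395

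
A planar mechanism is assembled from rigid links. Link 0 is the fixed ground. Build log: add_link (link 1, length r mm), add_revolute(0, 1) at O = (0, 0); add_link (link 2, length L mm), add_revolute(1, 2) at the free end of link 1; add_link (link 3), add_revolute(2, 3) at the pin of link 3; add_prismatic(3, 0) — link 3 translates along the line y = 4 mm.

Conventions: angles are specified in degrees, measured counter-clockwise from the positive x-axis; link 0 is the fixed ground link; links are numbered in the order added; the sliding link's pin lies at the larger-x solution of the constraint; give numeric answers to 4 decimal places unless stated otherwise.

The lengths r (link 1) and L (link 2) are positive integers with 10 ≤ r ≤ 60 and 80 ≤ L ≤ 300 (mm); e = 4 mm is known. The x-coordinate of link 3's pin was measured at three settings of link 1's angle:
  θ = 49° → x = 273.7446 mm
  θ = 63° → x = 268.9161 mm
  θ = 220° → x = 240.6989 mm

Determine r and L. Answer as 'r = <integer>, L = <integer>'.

constraint per measurement: (x − r cos θ)² + (r sin θ − e)² = L²
subtracting the θ₁ and θ₂ equations cancels the r² and L² terms:
r = (x₁² − x₂²) / (2[(x₁cos θ₁ + e sin θ₁) − (x₂cos θ₂ + e sin θ₂)]) = 22.9998 → r = 23
L² = (x₁ − r cos θ₁)² + (r sin θ₁ − e)² = 67080.9791 → L = 259.0000 → L = 259
check at θ₃=220°: x = 240.6989 (printed 240.6989) ✓

r = 23, L = 259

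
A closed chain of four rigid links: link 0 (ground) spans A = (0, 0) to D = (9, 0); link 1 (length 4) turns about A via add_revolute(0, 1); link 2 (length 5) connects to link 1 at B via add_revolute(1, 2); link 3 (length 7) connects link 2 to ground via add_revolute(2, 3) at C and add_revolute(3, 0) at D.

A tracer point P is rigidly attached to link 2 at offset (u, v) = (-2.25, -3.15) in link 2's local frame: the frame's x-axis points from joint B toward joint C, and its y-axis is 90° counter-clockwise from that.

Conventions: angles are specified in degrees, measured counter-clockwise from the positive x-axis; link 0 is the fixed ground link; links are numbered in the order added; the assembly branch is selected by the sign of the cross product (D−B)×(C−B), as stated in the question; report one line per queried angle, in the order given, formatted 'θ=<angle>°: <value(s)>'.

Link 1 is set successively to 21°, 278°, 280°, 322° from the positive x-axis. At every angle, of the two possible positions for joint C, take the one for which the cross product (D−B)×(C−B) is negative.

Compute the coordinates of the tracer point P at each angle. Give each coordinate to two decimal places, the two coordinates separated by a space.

A=(0,0), D=(9.00,0)
θ=21°: B = A + 4.00·(cos21°, sin21°) = (3.7343, 1.4335)
θ=21°: |BD| = 5.4573
θ=21°: circle(B,5.00) ∩ circle(D,7.00): a=0.5298, h=4.9719
θ=21°:   candidates: C₊=(5.5514,6.0916) cross=27.133; C₋=(2.9395,-3.5030) cross=-27.133
θ=21°:   branch - wants cross < 0 → take C=(2.9395,-3.5030) (cross=-27.133)
θ=21°: ex = (C−B)/|BC| = (-0.1590,-0.9873); ey = (0.9873,-0.1590)
θ=21°: P = B + -2.25·ex + -3.15·ey = (0.9820,4.1556)
θ=278°: B = A + 4.00·(cos278°, sin278°) = (0.5567, -3.9611)
θ=278°: |BD| = 9.3263
θ=278°: circle(B,5.00) ∩ circle(D,7.00): a=3.3765, h=3.6878
θ=278°:   candidates: C₊=(2.0472,0.8116) cross=34.393; C₋=(5.1797,-5.8656) cross=-34.393
θ=278°:   branch - wants cross < 0 → take C=(5.1797,-5.8656) (cross=-34.393)
θ=278°: ex = (C−B)/|BC| = (0.9246,-0.3809); ey = (0.3809,0.9246)
θ=278°: P = B + -2.25·ex + -3.15·ey = (-2.7236,-6.0165)
θ=280°: B = A + 4.00·(cos280°, sin280°) = (0.6946, -3.9392)
θ=280°: |BD| = 9.1922
θ=280°: circle(B,5.00) ∩ circle(D,7.00): a=3.2907, h=3.7645
θ=280°:   candidates: C₊=(2.0546,0.8723) cross=34.604; C₋=(5.2810,-5.9304) cross=-34.604
θ=280°:   branch - wants cross < 0 → take C=(5.2810,-5.9304) (cross=-34.604)
θ=280°: ex = (C−B)/|BC| = (0.9173,-0.3982); ey = (0.3982,0.9173)
θ=280°: P = B + -2.25·ex + -3.15·ey = (-2.6237,-5.9327)
θ=322°: B = A + 4.00·(cos322°, sin322°) = (3.1520, -2.4626)
θ=322°: |BD| = 6.3453
θ=322°: circle(B,5.00) ∩ circle(D,7.00): a=1.2815, h=4.8330
θ=322°:   candidates: C₊=(2.4574,2.4889) cross=30.667; C₋=(6.2088,-6.4194) cross=-30.667
θ=322°:   branch - wants cross < 0 → take C=(6.2088,-6.4194) (cross=-30.667)
θ=322°: ex = (C−B)/|BC| = (0.6114,-0.7914); ey = (0.7914,0.6114)
θ=322°: P = B + -2.25·ex + -3.15·ey = (-0.7163,-2.6078)

θ=21°: 0.98 4.16
θ=278°: -2.72 -6.02
θ=280°: -2.62 -5.93
θ=322°: -0.72 -2.61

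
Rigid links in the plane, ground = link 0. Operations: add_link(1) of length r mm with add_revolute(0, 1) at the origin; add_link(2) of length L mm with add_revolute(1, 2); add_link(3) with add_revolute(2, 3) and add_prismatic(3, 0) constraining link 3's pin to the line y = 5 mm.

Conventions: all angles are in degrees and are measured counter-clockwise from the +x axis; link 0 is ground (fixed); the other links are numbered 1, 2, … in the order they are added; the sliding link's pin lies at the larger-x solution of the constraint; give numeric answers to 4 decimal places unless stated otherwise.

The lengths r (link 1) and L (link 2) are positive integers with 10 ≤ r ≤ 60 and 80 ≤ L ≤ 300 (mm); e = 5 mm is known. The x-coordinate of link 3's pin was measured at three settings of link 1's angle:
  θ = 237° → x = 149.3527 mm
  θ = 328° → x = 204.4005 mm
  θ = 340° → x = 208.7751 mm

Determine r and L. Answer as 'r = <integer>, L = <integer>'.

constraint per measurement: (x − r cos θ)² + (r sin θ − e)² = L²
subtracting the θ₁ and θ₂ equations cancels the r² and L² terms:
r = (x₁² − x₂²) / (2[(x₁cos θ₁ + e sin θ₁) − (x₂cos θ₂ + e sin θ₂)]) = 37.9999 → r = 38
L² = (x₁ − r cos θ₁)² + (r sin θ₁ − e)² = 30276.0154 → L = 174.0000 → L = 174
check at θ₃=340°: x = 208.7751 (printed 208.7751) ✓

r = 38, L = 174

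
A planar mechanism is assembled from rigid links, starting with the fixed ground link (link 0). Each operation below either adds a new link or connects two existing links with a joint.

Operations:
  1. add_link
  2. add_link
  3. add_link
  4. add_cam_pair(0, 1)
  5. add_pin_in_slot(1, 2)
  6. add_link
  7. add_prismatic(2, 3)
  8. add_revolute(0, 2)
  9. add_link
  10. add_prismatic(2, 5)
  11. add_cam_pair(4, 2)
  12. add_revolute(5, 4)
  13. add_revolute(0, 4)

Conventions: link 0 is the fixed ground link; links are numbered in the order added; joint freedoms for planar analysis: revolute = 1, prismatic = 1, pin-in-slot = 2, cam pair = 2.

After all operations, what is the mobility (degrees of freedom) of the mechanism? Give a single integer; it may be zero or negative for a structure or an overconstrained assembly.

link 0 = ground. State L|J1|J2 = 1|0|0
+link1  2|0|0
+link2  3|0|0
+link3  4|0|0
C(0,1) f=2→J2  4|0|1
PS(1,2) f=2→J2  4|0|2
+link4  5|0|2
P(2,3) f=1→J1  5|1|2
R(0,2) f=1→J1  5|2|2
+link5  6|2|2
P(2,5) f=1→J1  6|3|2
C(4,2) f=2→J2  6|3|3
R(5,4) f=1→J1  6|4|3
R(0,4) f=1→J1  6|5|3
M = 3(6−1)−2·5−3 = 15−10−3 = 2

M = 2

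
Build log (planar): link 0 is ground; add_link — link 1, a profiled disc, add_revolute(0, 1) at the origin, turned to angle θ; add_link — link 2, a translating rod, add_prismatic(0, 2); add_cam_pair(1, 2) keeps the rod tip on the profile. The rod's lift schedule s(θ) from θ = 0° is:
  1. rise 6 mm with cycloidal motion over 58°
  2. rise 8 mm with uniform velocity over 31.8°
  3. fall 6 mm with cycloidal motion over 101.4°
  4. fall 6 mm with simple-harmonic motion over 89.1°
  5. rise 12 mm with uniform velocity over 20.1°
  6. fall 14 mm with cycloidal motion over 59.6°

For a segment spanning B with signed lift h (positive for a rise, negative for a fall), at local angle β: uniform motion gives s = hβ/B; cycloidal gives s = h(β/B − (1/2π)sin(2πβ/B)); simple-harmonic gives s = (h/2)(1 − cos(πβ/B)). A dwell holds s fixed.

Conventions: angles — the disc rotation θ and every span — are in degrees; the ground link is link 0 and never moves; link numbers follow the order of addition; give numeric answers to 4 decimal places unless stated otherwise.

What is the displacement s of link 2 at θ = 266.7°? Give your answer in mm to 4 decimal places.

seg 1 [0°–58°] cycloidal, h=6: full span → s += 6 → s = 6.0000
seg 2 [58°–89.8°] uniform, h=8: full span → s += 8 → s = 14.0000
seg 3 [89.8°–191.2°] cycloidal, h=-6: full span → s += -6 → s = 8.0000
seg 4 [191.2°–280.3°] simple-harmonic, h=-6: θ=266.7° here. β=75.5, B=89.1. -6/2·(1 − cos(π·0.8474)) = -5.6616 → s = 2.3384

2.3384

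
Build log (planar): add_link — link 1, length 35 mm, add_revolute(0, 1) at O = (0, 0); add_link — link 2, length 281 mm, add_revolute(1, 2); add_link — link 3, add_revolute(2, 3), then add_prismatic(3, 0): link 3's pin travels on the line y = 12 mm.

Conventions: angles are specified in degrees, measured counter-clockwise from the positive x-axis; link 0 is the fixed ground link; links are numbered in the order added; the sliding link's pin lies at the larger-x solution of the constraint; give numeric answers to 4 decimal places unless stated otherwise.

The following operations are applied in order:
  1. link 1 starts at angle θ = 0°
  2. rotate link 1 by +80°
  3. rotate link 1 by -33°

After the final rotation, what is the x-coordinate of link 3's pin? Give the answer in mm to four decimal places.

geometry: r = 35 mm, L = 281 mm, e = 12 mm; θ starts at 0°
rotate link 1 by +80°: θ ← 0° +80° = 80°
rotate link 1 by -33°: θ ← 80° -33° = 47°
crank pin P = (r cos θ, r sin θ) = (23.869943, 25.597380)
h = r sin θ − e = 25.597380 − 12 = 13.597380
x = r cos θ + √(L² − h²) = 23.869943 + 280.670824 = 304.540766

304.5408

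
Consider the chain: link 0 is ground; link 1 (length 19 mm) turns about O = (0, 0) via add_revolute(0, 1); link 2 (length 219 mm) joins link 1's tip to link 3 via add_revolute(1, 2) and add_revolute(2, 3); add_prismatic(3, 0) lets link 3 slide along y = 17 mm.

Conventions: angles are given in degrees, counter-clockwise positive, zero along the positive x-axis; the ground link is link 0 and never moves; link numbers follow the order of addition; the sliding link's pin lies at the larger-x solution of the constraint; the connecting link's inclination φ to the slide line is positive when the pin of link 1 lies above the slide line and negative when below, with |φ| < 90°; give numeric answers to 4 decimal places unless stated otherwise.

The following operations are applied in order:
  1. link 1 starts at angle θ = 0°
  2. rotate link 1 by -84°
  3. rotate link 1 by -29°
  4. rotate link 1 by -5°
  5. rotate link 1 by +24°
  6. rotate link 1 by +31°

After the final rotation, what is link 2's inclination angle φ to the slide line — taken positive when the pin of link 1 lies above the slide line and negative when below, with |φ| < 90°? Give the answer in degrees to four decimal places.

geometry: r = 19 mm, L = 219 mm, e = 17 mm; θ starts at 0°
rotate link 1 by -84°: θ ← 0° -84° = -84°
rotate link 1 by -29°: θ ← -84° -29° = -113°
rotate link 1 by -5°: θ ← -113° -5° = -118°
rotate link 1 by +24°: θ ← -118° +24° = -94°
rotate link 1 by +31°: θ ← -94° +31° = -63°
h = r sin θ − e = -16.929124 − 17 = -33.929124
sin φ = h / L = -33.929124 / 219 = -0.15492751
φ = arcsin(-0.15492751) = -8.912592°

-8.9126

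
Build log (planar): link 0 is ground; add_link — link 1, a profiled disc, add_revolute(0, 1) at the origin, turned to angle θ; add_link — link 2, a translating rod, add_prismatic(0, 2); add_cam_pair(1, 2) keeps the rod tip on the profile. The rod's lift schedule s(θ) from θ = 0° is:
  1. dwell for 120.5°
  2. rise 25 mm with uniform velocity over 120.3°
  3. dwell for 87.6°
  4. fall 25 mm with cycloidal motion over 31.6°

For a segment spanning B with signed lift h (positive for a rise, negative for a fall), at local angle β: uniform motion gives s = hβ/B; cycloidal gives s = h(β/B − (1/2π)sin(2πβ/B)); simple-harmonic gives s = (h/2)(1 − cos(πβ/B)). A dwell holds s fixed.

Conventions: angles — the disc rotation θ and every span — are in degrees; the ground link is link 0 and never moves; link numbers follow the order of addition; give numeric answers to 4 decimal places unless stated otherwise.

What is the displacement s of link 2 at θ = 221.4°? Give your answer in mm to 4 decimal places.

seg 1 [0°–120.5°] dwell: s stays 0.0000
seg 2 [120.5°–240.8°] uniform, h=25: θ=221.4° here. β=100.9, B=120.3. 25·100.9/120.3 = 20.9684 → s = 20.9684

20.9684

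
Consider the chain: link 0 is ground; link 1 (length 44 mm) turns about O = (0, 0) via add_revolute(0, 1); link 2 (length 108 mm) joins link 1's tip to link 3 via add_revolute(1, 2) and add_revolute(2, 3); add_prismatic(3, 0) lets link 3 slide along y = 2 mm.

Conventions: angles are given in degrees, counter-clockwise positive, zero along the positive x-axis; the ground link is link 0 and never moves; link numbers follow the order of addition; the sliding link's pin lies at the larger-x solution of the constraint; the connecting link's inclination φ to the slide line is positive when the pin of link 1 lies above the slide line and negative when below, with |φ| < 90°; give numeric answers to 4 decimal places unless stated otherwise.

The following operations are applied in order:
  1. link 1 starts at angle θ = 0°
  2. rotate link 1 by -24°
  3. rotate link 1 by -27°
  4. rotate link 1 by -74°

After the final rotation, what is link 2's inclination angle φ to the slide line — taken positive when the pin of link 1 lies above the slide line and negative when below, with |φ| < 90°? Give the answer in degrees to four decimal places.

geometry: r = 44 mm, L = 108 mm, e = 2 mm; θ starts at 0°
rotate link 1 by -24°: θ ← 0° -24° = -24°
rotate link 1 by -27°: θ ← -24° -27° = -51°
rotate link 1 by -74°: θ ← -51° -74° = -125°
h = r sin θ − e = -36.042690 − 2 = -38.042690
sin φ = h / L = -38.042690 / 108 = -0.35224713
φ = arcsin(-0.35224713) = -20.624821°

-20.6248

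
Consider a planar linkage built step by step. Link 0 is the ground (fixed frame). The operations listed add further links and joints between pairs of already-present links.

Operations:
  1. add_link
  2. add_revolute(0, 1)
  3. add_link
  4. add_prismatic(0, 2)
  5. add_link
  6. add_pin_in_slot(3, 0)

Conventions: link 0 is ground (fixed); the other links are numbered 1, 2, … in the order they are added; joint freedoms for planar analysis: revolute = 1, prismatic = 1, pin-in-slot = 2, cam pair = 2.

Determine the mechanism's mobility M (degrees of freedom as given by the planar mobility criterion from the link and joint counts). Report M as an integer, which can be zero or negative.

ground; <1,0,0>
#1 <2,0,0>
R:0↔1 J1 <2,1,0>
#2 <3,1,0>
P:0↔2 J1 <3,2,0>
#3 <4,2,0>
PS:3↔0 J2 <4,2,1>
3×3 − 2×2 − 1×1 = 4

M = 4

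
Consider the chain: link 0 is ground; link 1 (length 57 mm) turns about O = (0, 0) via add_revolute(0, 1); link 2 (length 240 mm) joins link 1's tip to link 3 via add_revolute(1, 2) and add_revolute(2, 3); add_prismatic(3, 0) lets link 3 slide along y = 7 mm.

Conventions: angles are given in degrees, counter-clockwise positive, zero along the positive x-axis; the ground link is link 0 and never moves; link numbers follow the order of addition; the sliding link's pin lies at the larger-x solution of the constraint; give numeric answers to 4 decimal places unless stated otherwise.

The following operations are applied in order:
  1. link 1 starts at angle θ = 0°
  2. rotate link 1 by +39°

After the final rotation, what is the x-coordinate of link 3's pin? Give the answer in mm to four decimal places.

geometry: r = 57 mm, L = 240 mm, e = 7 mm; θ starts at 0°
rotate link 1 by +39°: θ ← 0° +39° = 39°
crank pin P = (r cos θ, r sin θ) = (44.297320, 35.871262)
h = r sin θ − e = 35.871262 − 7 = 28.871262
x = r cos θ + √(L² − h²) = 44.297320 + 238.257109 = 282.554429

282.5544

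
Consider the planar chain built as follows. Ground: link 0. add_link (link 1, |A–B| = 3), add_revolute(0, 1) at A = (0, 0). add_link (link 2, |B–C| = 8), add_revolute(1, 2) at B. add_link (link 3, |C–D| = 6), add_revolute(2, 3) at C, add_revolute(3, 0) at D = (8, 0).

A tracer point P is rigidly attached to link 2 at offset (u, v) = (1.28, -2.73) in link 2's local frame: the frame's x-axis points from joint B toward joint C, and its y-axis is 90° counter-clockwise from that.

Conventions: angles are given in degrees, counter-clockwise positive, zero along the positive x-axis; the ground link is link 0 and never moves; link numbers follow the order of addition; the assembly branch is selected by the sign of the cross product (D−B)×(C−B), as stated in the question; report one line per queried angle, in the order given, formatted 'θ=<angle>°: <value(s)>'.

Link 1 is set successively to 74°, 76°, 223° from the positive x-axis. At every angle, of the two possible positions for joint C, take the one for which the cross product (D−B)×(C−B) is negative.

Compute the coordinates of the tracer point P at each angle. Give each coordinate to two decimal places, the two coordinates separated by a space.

A=(0,0), D=(8.00,0)
θ=74°: B = A + 3.00·(cos74°, sin74°) = (0.8269, 2.8838)
θ=74°: |BD| = 7.7311
θ=74°: circle(B,8.00) ∩ circle(D,6.00): a=5.6764, h=5.6372
θ=74°:   candidates: C₊=(8.1964,5.9968) cross=43.582; C₋=(3.9909,-4.4640) cross=-43.582
θ=74°:   branch - wants cross < 0 → take C=(3.9909,-4.4640) (cross=-43.582)
θ=74°: ex = (C−B)/|BC| = (0.3955,-0.9185); ey = (0.9185,0.3955)
θ=74°: P = B + 1.28·ex + -2.73·ey = (-1.1743,0.6284)
θ=76°: B = A + 3.00·(cos76°, sin76°) = (0.7258, 2.9109)
θ=76°: |BD| = 7.8350
θ=76°: circle(B,8.00) ∩ circle(D,6.00): a=5.7044, h=5.6089
θ=76°:   candidates: C₊=(8.1057,5.9991) cross=43.946; C₋=(3.9380,-4.4159) cross=-43.946
θ=76°:   branch - wants cross < 0 → take C=(3.9380,-4.4159) (cross=-43.946)
θ=76°: ex = (C−B)/|BC| = (0.4015,-0.9158); ey = (0.9158,0.4015)
θ=76°: P = B + 1.28·ex + -2.73·ey = (-1.2605,0.6424)
θ=223°: B = A + 3.00·(cos223°, sin223°) = (-2.1941, -2.0460)
θ=223°: |BD| = 10.3974
θ=223°: circle(B,8.00) ∩ circle(D,6.00): a=6.5452, h=4.6001
θ=223°:   candidates: C₊=(3.3179,3.7521) cross=47.829; C₋=(5.1283,-5.2682) cross=-47.829
θ=223°:   branch - wants cross < 0 → take C=(5.1283,-5.2682) (cross=-47.829)
θ=223°: ex = (C−B)/|BC| = (0.9153,-0.4028); ey = (0.4028,0.9153)
θ=223°: P = B + 1.28·ex + -2.73·ey = (-2.1220,-5.0603)

θ=74°: -1.17 0.63
θ=76°: -1.26 0.64
θ=223°: -2.12 -5.06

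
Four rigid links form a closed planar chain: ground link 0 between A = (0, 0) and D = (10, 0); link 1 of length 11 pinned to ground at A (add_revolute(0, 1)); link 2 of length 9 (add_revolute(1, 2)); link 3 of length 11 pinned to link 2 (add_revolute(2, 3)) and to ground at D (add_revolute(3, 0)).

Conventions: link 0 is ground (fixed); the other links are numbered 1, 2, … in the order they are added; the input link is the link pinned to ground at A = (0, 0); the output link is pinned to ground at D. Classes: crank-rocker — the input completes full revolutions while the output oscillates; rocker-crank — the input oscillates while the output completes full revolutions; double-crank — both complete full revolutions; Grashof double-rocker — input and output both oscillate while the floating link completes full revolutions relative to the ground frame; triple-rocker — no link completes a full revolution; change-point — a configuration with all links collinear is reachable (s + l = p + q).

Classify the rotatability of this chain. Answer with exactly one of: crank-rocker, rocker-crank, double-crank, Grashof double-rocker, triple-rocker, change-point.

lengths: ground=10, input=11, coupler=9, output=11
sorted: s=9 (shortest), l=11 (longest), p+q=21
s + l = 20 vs p + q = 21
s + l < p + q (Grashof) with shortest = coupler link → Grashof double-rocker

Grashof double-rocker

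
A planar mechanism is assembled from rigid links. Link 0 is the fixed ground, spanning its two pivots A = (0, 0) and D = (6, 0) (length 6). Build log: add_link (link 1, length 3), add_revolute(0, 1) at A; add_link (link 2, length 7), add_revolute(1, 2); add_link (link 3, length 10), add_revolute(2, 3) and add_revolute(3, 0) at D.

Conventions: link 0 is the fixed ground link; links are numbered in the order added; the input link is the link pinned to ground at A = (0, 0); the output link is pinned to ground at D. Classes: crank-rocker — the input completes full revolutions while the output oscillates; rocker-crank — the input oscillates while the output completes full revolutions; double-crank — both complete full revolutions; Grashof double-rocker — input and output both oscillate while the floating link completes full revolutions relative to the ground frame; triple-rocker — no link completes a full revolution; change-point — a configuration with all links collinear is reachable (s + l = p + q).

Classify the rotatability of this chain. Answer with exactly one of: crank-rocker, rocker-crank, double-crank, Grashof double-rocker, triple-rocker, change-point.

lengths: ground=6, input=3, coupler=7, output=10
sorted: s=3 (shortest), l=10 (longest), p+q=13
s + l = 13 vs p + q = 13
s + l = p + q → change-point (collinear configuration reachable)

change-point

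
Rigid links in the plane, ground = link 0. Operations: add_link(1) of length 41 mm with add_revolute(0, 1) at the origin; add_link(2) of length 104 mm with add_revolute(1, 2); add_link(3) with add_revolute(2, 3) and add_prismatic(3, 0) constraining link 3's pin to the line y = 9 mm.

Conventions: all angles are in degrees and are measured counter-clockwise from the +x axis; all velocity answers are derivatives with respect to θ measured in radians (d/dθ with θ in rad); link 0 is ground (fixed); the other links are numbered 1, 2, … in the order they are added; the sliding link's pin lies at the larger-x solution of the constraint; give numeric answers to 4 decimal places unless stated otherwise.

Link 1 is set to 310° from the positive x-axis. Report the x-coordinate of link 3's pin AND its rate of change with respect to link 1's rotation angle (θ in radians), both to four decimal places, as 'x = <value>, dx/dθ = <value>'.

geometry: r = 41 mm, L = 104 mm, e = 9 mm
crank pin P = (r cos θ, r sin θ) = (26.354292, -31.407822)
h = r sin θ − e = -31.407822 − 9 = -40.407822
x = r cos θ + √(L² − h²) = 26.354292 + 95.829056 = 122.183348
dx/dθ = −r sin θ − h·r cos θ/√(L² − h²) (θ in radians; h = -40.407822) = 42.520522

x = 122.1833, dx/dθ = 42.5205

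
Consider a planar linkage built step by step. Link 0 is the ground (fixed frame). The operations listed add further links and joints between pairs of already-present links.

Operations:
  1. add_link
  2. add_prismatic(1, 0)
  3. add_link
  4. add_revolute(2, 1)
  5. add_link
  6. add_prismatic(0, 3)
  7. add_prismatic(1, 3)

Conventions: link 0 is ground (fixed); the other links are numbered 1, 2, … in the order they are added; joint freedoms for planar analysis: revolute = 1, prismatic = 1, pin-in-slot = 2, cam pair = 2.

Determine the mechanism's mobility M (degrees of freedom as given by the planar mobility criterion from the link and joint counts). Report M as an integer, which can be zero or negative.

ground; <1,0,0>
#1 <2,0,0>
P:1↔0 J1 <2,1,0>
#2 <3,1,0>
R:2↔1 J1 <3,2,0>
#3 <4,2,0>
P:0↔3 J1 <4,3,0>
P:1↔3 J1 <4,4,0>
3×3 − 2×4 − 1×0 = 1

M = 1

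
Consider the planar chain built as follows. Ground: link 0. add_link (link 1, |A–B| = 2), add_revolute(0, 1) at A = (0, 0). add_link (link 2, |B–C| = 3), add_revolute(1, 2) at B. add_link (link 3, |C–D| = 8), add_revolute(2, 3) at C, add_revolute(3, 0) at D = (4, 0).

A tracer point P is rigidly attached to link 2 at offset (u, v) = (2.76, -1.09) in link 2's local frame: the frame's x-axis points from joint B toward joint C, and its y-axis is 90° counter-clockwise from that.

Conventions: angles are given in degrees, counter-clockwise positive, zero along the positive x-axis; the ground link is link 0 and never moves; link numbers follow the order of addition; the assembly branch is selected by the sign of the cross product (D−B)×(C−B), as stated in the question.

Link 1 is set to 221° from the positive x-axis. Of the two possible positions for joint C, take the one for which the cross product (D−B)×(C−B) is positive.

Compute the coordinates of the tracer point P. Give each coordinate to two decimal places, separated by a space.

A=(0,0), D=(4.00,0)
B = A + 2.00·(cos221°, sin221°) = (-1.5094, -1.3121)
|BD| = 5.6635
circle(B,3.00) ∩ circle(D,8.00): a=-2.0239, h=2.2145
  candidates: C₊=(-3.9913,0.3732) cross=12.542; C₋=(-2.9652,-3.9352) cross=-12.542
  branch + wants cross > 0 → take C=(-3.9913,0.3732) (cross=12.542)
ex = (C−B)/|BC| = (-0.8273,0.5618); ey = (-0.5618,-0.8273)
P = B + 2.76·ex + -1.09·ey = (-3.1804,1.1401)

-3.18 1.14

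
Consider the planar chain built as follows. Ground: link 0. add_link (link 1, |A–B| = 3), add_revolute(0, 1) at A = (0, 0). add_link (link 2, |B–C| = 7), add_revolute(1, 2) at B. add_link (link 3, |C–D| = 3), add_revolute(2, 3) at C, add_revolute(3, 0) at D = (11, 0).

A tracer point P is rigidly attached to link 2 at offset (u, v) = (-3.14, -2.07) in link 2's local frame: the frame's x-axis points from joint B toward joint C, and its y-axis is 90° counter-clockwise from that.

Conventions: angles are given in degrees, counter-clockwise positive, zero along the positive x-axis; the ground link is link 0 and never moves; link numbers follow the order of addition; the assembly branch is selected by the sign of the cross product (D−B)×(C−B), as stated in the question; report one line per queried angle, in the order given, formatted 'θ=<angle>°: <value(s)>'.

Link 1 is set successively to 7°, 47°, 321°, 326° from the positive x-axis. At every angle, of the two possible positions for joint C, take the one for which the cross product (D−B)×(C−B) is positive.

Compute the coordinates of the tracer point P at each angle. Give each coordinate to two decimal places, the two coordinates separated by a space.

A=(0,0), D=(11.00,0)
θ=7°: B = A + 3.00·(cos7°, sin7°) = (2.9776, 0.3656)
θ=7°: |BD| = 8.0307
θ=7°: circle(B,7.00) ∩ circle(D,3.00): a=6.5058, h=2.5835
θ=7°:   candidates: C₊=(9.5943,2.6503) cross=20.748; C₋=(9.3591,-2.5114) cross=-20.748
θ=7°:   branch + wants cross > 0 → take C=(9.5943,2.6503) (cross=20.748)
θ=7°: ex = (C−B)/|BC| = (0.9452,0.3264); ey = (-0.3264,0.9452)
θ=7°: P = B + -3.14·ex + -2.07·ey = (0.6852,-2.6159)
θ=47°: B = A + 3.00·(cos47°, sin47°) = (2.0460, 2.1941)
θ=47°: |BD| = 9.2189
θ=47°: circle(B,7.00) ∩ circle(D,3.00): a=6.7789, h=1.7454
θ=47°:   candidates: C₊=(9.0455,2.2760) cross=16.091; C₋=(8.2147,-1.1145) cross=-16.091
θ=47°:   branch + wants cross > 0 → take C=(9.0455,2.2760) (cross=16.091)
θ=47°: ex = (C−B)/|BC| = (0.9999,0.0117); ey = (-0.0117,0.9999)
θ=47°: P = B + -3.14·ex + -2.07·ey = (-1.0696,0.0875)
θ=321°: B = A + 3.00·(cos321°, sin321°) = (2.3314, -1.8880)
θ=321°: |BD| = 8.8718
θ=321°: circle(B,7.00) ∩ circle(D,3.00): a=6.6902, h=2.0593
θ=321°:   candidates: C₊=(8.4302,1.5479) cross=18.270; C₋=(9.3067,-2.4764) cross=-18.270
θ=321°:   branch + wants cross > 0 → take C=(8.4302,1.5479) (cross=18.270)
θ=321°: ex = (C−B)/|BC| = (0.8712,0.4908); ey = (-0.4908,0.8712)
θ=321°: P = B + -3.14·ex + -2.07·ey = (0.6118,-5.2327)
θ=326°: B = A + 3.00·(cos326°, sin326°) = (2.4871, -1.6776)
θ=326°: |BD| = 8.6766
θ=326°: circle(B,7.00) ∩ circle(D,3.00): a=6.6434, h=2.2059
θ=326°:   candidates: C₊=(8.5786,1.7711) cross=19.139; C₋=(9.4316,-2.5574) cross=-19.139
θ=326°:   branch + wants cross > 0 → take C=(8.5786,1.7711) (cross=19.139)
θ=326°: ex = (C−B)/|BC| = (0.8702,0.4927); ey = (-0.4927,0.8702)
θ=326°: P = B + -3.14·ex + -2.07·ey = (0.7745,-5.0259)

θ=7°: 0.69 -2.62
θ=47°: -1.07 0.09
θ=321°: 0.61 -5.23
θ=326°: 0.77 -5.03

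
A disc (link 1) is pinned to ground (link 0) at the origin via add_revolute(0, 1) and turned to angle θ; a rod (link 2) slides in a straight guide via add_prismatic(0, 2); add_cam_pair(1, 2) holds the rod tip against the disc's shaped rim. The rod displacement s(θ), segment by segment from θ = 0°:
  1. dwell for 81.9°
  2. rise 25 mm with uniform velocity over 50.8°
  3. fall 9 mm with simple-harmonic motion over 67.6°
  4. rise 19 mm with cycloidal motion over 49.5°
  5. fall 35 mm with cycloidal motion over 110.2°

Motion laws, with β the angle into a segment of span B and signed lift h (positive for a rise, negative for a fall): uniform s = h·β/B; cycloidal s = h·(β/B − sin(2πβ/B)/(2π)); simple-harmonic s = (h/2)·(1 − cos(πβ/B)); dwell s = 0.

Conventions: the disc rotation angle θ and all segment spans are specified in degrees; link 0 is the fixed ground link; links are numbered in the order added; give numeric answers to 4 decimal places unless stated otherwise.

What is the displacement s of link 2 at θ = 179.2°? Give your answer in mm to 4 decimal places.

segment 1 (0° to 81.9°, dwell): s unchanged at 0.0000
segment 2 (81.9° to 132.7°, uniform, h = 25) is passed completely: s = 0.0000 + (25) = 25.0000
θ = 179.2° falls in segment 3 (132.7° to 200.3°, simple-harmonic, h = -9): β = 179.2 − 132.7 = 46.5°, B = 67.6°; Δs = -9/2·(1 − cos(π·0.6879)) = -7.0044; s = 25.0000 − 7.0044 = 17.9956

17.9956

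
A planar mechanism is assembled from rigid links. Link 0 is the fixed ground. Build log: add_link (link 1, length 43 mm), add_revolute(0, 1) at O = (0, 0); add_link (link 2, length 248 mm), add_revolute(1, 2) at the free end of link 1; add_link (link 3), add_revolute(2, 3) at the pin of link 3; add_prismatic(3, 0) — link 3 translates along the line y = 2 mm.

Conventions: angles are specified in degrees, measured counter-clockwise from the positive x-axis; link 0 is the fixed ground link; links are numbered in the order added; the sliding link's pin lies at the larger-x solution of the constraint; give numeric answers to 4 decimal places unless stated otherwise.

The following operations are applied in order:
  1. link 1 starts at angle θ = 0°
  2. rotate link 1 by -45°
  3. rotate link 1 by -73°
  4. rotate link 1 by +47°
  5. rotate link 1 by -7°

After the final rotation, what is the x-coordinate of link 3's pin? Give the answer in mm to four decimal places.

geometry: r = 43 mm, L = 248 mm, e = 2 mm; θ starts at 0°
rotate link 1 by -45°: θ ← 0° -45° = -45°
rotate link 1 by -73°: θ ← -45° -73° = -118°
rotate link 1 by +47°: θ ← -118° +47° = -71°
rotate link 1 by -7°: θ ← -71° -7° = -78°
crank pin P = (r cos θ, r sin θ) = (8.940203, -42.060347)
h = r sin θ − e = -42.060347 − 2 = -44.060347
x = r cos θ + √(L² − h²) = 8.940203 + 244.054678 = 252.994881

252.9949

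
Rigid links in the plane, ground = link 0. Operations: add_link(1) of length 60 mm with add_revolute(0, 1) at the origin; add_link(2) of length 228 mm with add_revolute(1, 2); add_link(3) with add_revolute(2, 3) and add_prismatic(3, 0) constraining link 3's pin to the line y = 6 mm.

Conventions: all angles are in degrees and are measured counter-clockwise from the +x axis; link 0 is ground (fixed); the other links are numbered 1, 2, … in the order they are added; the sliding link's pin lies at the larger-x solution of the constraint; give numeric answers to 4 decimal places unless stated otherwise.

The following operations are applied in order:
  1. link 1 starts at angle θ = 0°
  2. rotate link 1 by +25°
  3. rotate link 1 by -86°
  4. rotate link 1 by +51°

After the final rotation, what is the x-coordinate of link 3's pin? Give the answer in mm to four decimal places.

geometry: r = 60 mm, L = 228 mm, e = 6 mm; θ starts at 0°
rotate link 1 by +25°: θ ← 0° +25° = 25°
rotate link 1 by -86°: θ ← 25° -86° = -61°
rotate link 1 by +51°: θ ← -61° +51° = -10°
crank pin P = (r cos θ, r sin θ) = (59.088465, -10.418891)
h = r sin θ − e = -10.418891 − 6 = -16.418891
x = r cos θ + √(L² − h²) = 59.088465 + 227.408047 = 286.496513

286.4965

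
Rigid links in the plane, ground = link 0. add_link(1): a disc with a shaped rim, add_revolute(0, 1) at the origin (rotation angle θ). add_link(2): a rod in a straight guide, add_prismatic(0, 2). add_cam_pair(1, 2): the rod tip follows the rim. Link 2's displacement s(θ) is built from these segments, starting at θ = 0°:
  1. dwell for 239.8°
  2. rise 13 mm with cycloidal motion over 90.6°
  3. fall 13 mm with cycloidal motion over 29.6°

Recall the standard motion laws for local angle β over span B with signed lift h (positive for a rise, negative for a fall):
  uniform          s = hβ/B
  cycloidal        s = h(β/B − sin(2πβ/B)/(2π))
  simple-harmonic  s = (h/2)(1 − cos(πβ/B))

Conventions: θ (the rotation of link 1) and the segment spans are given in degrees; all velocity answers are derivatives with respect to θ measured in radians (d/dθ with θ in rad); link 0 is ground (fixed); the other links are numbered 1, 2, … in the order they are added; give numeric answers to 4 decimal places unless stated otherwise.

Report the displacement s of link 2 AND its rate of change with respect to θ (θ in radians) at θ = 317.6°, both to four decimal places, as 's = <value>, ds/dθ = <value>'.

segment 1 (0° to 239.8°, dwell): s unchanged at 0.0000
θ = 317.6° falls in segment 2 (239.8° to 330.4°, cycloidal, h = 13): β = 317.6 − 239.8 = 77.8°, B = 90.6°; Δs = 13·(0.8587 − sin(2π·0.8587)/(2π)) = 12.7681; s = 0.0000 + 12.7681 = 12.7681
velocity in seg [239.8°–330.4°] (cycloidal), θ in radians: β = 77.8° = 1.3579 rad, B = 90.6° = 1.5813 rad; ds/dθ = (h/B)(1 − cos(2πβ/B)) = (13/1.5813)(1 − cos(2π·0.8587)) = 3.031956 mm/rad

s = 12.7681, ds/dθ = 3.0320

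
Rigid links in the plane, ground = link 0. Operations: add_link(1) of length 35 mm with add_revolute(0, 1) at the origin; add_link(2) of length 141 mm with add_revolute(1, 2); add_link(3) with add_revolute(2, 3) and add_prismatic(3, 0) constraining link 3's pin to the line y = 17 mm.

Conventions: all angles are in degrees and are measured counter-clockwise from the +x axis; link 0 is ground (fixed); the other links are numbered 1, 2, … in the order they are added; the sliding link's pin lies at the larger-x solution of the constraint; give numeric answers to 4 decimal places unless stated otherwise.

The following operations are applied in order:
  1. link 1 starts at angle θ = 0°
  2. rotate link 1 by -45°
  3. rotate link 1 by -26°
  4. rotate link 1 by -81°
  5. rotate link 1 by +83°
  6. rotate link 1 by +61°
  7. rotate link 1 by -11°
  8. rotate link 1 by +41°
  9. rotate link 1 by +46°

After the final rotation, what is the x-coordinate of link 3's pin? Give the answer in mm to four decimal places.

geometry: r = 35 mm, L = 141 mm, e = 17 mm; θ starts at 0°
rotate link 1 by -45°: θ ← 0° -45° = -45°
rotate link 1 by -26°: θ ← -45° -26° = -71°
rotate link 1 by -81°: θ ← -71° -81° = -152°
rotate link 1 by +83°: θ ← -152° +83° = -69°
rotate link 1 by +61°: θ ← -69° +61° = -8°
rotate link 1 by -11°: θ ← -8° -11° = -19°
rotate link 1 by +41°: θ ← -19° +41° = 22°
rotate link 1 by +46°: θ ← 22° +46° = 68°
crank pin P = (r cos θ, r sin θ) = (13.111231, 32.451435)
h = r sin θ − e = 32.451435 − 17 = 15.451435
x = r cos θ + √(L² − h²) = 13.111231 + 140.150823 = 153.262054

153.2621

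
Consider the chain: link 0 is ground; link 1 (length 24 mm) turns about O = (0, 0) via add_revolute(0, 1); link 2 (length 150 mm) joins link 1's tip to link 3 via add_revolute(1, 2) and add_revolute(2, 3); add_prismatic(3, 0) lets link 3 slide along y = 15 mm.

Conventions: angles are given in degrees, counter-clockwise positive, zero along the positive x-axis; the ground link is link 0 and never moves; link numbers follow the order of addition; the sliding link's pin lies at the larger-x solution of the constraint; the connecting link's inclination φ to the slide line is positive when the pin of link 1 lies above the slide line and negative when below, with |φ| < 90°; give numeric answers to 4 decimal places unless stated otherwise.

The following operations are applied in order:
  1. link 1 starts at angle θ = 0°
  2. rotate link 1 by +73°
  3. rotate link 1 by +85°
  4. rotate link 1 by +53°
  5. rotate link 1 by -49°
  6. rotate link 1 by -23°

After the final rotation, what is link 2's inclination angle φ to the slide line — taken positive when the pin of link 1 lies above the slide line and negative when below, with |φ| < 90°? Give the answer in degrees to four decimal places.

geometry: r = 24 mm, L = 150 mm, e = 15 mm; θ starts at 0°
rotate link 1 by +73°: θ ← 0° +73° = 73°
rotate link 1 by +85°: θ ← 73° +85° = 158°
rotate link 1 by +53°: θ ← 158° +53° = 211°
rotate link 1 by -49°: θ ← 211° -49° = 162°
rotate link 1 by -23°: θ ← 162° -23° = 139°
h = r sin θ − e = 15.745417 − 15 = 0.745417
sin φ = h / L = 0.745417 / 150 = 0.00496944
φ = arcsin(0.00496944) = 0.284729°

0.2847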